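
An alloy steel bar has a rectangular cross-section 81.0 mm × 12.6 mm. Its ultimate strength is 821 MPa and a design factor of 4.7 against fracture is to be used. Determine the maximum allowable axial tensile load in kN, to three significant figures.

F_allow = 178 kN

σ_allow = 821/4.7 = 174.7 MPa.
A = 81.0×12.6 = 1021 mm².
F_allow = σ_allow × A = 174.7×1021 = 178300 N.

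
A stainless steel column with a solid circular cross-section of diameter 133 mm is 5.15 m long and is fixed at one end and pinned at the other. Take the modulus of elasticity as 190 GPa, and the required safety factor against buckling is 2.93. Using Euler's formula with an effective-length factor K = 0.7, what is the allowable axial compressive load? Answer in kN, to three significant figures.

I = πd⁴/64 = π×133⁴/64 = 1.536×10^7 mm⁴.
Effective length L_e = KL = 0.7×5.15 m = 3605 mm.
Euler critical load P_cr = π²EI/L_e² = π²×190000×1.536×10^7/3605² = 2.216×10^6 N.
P_allow = P_cr/n = 2.216×10^6/2.93 = 756400 N.

P_allow = 756 kN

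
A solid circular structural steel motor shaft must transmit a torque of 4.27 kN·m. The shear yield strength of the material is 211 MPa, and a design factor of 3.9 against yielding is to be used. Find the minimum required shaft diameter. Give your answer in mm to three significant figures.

d = 73.8 mm

Allowable shear stress τ_allow = 211/3.9 = 54.10 MPa.
For a solid shaft τ = 16T/(πd³), so d³ = 16T/(π τ_allow) = 16×4270000/(π×54.10) = 402000 mm³.
d = (402000)^(1/3) = 73.80 mm.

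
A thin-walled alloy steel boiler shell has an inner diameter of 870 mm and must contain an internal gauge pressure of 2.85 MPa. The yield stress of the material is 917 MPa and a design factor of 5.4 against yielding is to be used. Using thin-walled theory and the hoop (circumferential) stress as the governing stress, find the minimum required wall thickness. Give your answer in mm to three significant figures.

σ_allow = 917/5.4 = 169.8 MPa.
Hoop stress σ_h = pD/(2t), so t = pD/(2σ_allow) = 2.85×870/(2×169.8) = 7.301 mm.

t = 7.30 mm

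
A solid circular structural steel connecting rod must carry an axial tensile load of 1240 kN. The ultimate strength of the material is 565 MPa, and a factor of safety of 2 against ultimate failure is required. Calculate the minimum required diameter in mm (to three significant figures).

d = 74.8 mm

Allowable stress σ_allow = 565/2 = 282.5 MPa.
Required area A = F/σ_allow = 1240000/282.5 = 4389 mm².
A = πd²/4 → d = √(4A/π) = 74.76 mm.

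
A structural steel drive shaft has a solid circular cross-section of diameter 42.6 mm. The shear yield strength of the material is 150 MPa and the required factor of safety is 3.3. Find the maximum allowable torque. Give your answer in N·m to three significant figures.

T_allow = 690 N·m

τ_allow = 150/3.3 = 45.45 MPa.
For a solid shaft T_allow = τ_allow·πd³/16; πd³/16 = π×42.6³/16 = 15180 mm³.
T_allow = 45.45×15180 = 690000 N·mm = 690.0 N·m.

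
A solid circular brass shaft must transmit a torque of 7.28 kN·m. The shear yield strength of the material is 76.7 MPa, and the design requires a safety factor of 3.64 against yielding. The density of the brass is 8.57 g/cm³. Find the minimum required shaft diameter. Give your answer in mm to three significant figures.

Allowable shear stress τ_allow = 76.7/3.64 = 21.07 MPa.
For a solid shaft τ = 16T/(πd³), so d³ = 16T/(π τ_allow) = 16×7280000/(π×21.07) = 1.760×10^6 mm³.
d = (1.760×10^6)^(1/3) = 120.7 mm.

d = 121 mm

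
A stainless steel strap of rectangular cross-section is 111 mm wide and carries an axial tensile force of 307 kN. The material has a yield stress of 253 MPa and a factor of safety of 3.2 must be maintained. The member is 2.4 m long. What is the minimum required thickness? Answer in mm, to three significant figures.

σ_allow = 253/3.2 = 79.06 MPa.
Required area A = F/σ_allow = 307000/79.06 = 3883 mm².
t = A/w = 3883/111 = 34.98 mm.

t = 35.0 mm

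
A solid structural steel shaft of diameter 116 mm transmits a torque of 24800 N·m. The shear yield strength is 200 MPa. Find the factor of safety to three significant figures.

n = 2.47

τ = 16T/(πd³) = 16×2.4800×10^7/(π×116³) = 80.92 MPa.
n = τ_limit/τ = 200/80.92 = 2.472.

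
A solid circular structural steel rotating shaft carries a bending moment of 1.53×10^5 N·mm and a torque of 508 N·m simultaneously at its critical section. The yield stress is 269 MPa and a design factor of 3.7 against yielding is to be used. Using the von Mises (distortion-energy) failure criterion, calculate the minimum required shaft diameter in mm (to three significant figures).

σ_allow = σ_y/n = 269/3.7 = 72.70 MPa.
For a solid shaft σ_b = 32M/(πd³) and τ = 16T/(πd³), so the von Mises stress is σ' = (16/πd³)·√(4M²+3T²).
√(4M²+3T²) = √(4×(153000)² + 3×(508000)²) = 931600 N·mm.
d³ = 16×931600/(π×72.70) = 65260 mm³.
d = 40.26 mm.

d = 40.3 mm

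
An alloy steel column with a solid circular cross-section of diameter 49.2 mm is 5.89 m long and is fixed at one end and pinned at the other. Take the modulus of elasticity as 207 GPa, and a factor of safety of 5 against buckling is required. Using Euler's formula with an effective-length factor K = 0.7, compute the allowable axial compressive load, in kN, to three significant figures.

I = πd⁴/64 = π×49.2⁴/64 = 287600 mm⁴.
Effective length L_e = KL = 0.7×5.89 m = 4123 mm.
Euler critical load P_cr = π²EI/L_e² = π²×207000×287600/4123² = 34570 N.
P_allow = P_cr/n = 34570/5 = 6914 N.

P_allow = 6.91 kN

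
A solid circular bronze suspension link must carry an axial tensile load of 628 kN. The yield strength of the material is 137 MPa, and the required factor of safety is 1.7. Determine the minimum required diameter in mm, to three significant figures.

d = 99.6 mm

Allowable stress σ_allow = 137/1.7 = 80.59 MPa.
Required area A = F/σ_allow = 628000/80.59 = 7793 mm².
A = πd²/4 → d = √(4A/π) = 99.61 mm.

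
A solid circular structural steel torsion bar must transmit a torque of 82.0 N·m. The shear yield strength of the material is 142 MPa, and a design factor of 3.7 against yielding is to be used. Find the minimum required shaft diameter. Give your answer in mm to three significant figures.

d = 22.2 mm

Allowable shear stress τ_allow = 142/3.7 = 38.38 MPa.
For a solid shaft τ = 16T/(πd³), so d³ = 16T/(π τ_allow) = 16×82000/(π×38.38) = 10880 mm³.
d = (10880)^(1/3) = 22.16 mm.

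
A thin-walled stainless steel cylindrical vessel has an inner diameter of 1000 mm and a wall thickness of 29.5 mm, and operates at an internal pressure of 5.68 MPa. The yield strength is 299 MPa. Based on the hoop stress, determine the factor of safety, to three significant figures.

σ_h = pD/(2t) = 5.68×1000/(2×29.5) = 96.27 MPa.
n = 299/96.27 = 3.106.

n = 3.11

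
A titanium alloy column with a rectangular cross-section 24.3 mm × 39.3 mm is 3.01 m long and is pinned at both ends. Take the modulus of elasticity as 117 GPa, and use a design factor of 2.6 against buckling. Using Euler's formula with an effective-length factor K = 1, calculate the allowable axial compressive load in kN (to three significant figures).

Buckling occurs about the weak axis: I_min = h·b³/12 = 39.3×24.3³/12 = 46990 mm⁴ (b = 24.3 mm is the smaller dimension).
Effective length L_e = KL = 1×3.01 m = 3010 mm.
Euler critical load P_cr = π²EI/L_e² = π²×117000×46990/3010² = 5989 N.
P_allow = P_cr/n = 5989/2.6 = 2304 N.

P_allow = 2.30 kN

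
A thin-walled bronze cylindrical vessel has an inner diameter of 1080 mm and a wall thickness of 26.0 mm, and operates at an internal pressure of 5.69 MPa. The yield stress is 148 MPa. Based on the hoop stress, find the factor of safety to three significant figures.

σ_h = pD/(2t) = 5.69×1080/(2×26.0) = 118.2 MPa.
n = 148/118.2 = 1.252.

n = 1.25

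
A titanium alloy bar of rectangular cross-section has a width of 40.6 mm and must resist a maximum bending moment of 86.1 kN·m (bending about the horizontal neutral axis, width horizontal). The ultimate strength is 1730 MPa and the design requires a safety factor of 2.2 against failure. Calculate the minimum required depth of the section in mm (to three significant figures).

h = 127 mm

σ_allow = 1730/2.2 = 786.4 MPa.
For a rectangular section σ = 6M/(bh²), so h² = 6M/(b σ_allow) = 6×8.6100×10^7/(40.6×786.4) = 16180 mm².
h = 127.2 mm.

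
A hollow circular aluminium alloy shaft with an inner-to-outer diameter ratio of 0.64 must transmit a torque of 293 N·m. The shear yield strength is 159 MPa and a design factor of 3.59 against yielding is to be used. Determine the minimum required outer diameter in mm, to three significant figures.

τ_allow = 159/3.59 = 44.29 MPa.
For a hollow shaft τ = 16T/[πd_o³(1−k⁴)] with k = 0.64, so 1−k⁴ = 0.8322.
d_o³ = 16T/[π τ_allow (1−k⁴)] = 16×293000/(π×44.29×0.8322) = 40480 mm³.
d_o = 34.34 mm.

d_o = 34.3 mm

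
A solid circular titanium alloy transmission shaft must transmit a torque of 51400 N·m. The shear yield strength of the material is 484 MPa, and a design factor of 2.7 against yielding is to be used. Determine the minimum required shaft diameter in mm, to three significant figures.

d = 113 mm

Allowable shear stress τ_allow = 484/2.7 = 179.3 MPa.
For a solid shaft τ = 16T/(πd³), so d³ = 16T/(π τ_allow) = 16×5.1400×10^7/(π×179.3) = 1.460×10^6 mm³.
d = (1.460×10^6)^(1/3) = 113.5 mm.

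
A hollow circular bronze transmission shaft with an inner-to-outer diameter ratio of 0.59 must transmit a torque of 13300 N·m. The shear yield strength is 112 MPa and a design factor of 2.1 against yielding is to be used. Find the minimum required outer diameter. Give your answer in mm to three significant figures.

τ_allow = 112/2.1 = 53.33 MPa.
For a hollow shaft τ = 16T/[πd_o³(1−k⁴)] with k = 0.59, so 1−k⁴ = 0.8788.
d_o³ = 16T/[π τ_allow (1−k⁴)] = 16×1.3300×10^7/(π×53.33×0.8788) = 1.445×10^6 mm³.
d_o = 113.1 mm.

d_o = 113 mm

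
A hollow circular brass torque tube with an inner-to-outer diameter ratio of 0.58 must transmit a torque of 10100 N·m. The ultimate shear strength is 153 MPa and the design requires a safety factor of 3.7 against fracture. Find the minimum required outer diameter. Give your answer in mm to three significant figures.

d_o = 112 mm

τ_allow = 153/3.7 = 41.35 MPa.
For a hollow shaft τ = 16T/[πd_o³(1−k⁴)] with k = 0.58, so 1−k⁴ = 0.8868.
d_o³ = 16T/[π τ_allow (1−k⁴)] = 16×1.0100×10^7/(π×41.35×0.8868) = 1.403×10^6 mm³.
d_o = 111.9 mm.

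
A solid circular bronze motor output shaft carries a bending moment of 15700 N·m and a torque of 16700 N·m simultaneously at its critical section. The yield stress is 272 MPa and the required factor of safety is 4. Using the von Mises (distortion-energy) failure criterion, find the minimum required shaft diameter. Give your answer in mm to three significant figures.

σ_allow = σ_y/n = 272/4 = 68.00 MPa.
For a solid shaft σ_b = 32M/(πd³) and τ = 16T/(πd³), so the von Mises stress is σ' = (16/πd³)·√(4M²+3T²).
√(4M²+3T²) = √(4×(1.570×10^7)² + 3×(1.670×10^7)²) = 4.269×10^7 N·mm.
d³ = 16×4.269×10^7/(π×68.00) = 3.197×10^6 mm³.
d = 147.3 mm.

d = 147 mm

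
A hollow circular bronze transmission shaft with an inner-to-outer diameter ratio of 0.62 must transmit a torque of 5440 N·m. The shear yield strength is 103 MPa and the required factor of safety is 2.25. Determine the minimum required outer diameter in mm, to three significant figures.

d_o = 89.2 mm

τ_allow = 103/2.25 = 45.78 MPa.
For a hollow shaft τ = 16T/[πd_o³(1−k⁴)] with k = 0.62, so 1−k⁴ = 0.8522.
d_o³ = 16T/[π τ_allow (1−k⁴)] = 16×5440000/(π×45.78×0.8522) = 710200 mm³.
d_o = 89.22 mm.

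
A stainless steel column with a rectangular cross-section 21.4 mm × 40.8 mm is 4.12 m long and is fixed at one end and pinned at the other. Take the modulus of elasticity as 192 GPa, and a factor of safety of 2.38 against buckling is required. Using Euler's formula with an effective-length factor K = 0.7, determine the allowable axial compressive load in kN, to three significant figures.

Buckling occurs about the weak axis: I_min = h·b³/12 = 40.8×21.4³/12 = 33320 mm⁴ (b = 21.4 mm is the smaller dimension).
Effective length L_e = KL = 0.7×4.12 m = 2884 mm.
Euler critical load P_cr = π²EI/L_e² = π²×192000×33320/2884² = 7592 N.
P_allow = P_cr/n = 7592/2.38 = 3190 N.

P_allow = 3.19 kN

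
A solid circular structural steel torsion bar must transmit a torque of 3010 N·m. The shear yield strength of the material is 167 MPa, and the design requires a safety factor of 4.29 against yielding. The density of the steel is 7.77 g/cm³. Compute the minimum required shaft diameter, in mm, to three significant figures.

Allowable shear stress τ_allow = 167/4.29 = 38.93 MPa.
For a solid shaft τ = 16T/(πd³), so d³ = 16T/(π τ_allow) = 16×3010000/(π×38.93) = 393800 mm³.
d = (393800)^(1/3) = 73.30 mm.

d = 73.3 mm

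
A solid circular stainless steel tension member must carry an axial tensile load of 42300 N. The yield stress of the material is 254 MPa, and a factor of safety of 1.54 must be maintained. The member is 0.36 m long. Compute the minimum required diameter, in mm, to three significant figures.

d = 18.1 mm

Allowable stress σ_allow = 254/1.54 = 164.9 MPa.
Required area A = F/σ_allow = 42300/164.9 = 256.5 mm².
A = πd²/4 → d = √(4A/π) = 18.07 mm.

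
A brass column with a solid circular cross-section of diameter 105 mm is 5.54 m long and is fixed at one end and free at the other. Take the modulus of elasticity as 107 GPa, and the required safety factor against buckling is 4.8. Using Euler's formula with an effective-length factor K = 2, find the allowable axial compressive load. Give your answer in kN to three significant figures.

I = πd⁴/64 = π×105⁴/64 = 5.967×10^6 mm⁴.
Effective length L_e = KL = 2×5.54 m = 11080 mm.
Euler critical load P_cr = π²EI/L_e² = π²×107000×5.967×10^6/11080² = 51330 N.
P_allow = P_cr/n = 51330/4.8 = 10690 N.

P_allow = 10.7 kN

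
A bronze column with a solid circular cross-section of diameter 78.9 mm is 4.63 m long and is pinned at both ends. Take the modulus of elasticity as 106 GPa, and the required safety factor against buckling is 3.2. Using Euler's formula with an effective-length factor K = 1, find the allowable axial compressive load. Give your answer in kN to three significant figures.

P_allow = 29.0 kN

I = πd⁴/64 = π×78.9⁴/64 = 1.902×10^6 mm⁴.
Effective length L_e = KL = 1×4.63 m = 4630 mm.
Euler critical load P_cr = π²EI/L_e² = π²×106000×1.902×10^6/4630² = 92840 N.
P_allow = P_cr/n = 92840/3.2 = 29010 N.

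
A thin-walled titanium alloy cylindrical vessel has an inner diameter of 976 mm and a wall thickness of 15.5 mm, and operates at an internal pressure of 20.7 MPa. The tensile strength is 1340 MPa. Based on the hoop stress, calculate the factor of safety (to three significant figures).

σ_h = pD/(2t) = 20.7×976/(2×15.5) = 651.7 MPa.
n = 1340/651.7 = 2.056.

n = 2.06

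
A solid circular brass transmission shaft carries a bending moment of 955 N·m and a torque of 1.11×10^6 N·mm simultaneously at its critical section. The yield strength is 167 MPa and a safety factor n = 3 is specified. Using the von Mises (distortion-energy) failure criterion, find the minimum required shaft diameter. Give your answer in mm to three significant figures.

σ_allow = σ_y/n = 167/3 = 55.67 MPa.
For a solid shaft σ_b = 32M/(πd³) and τ = 16T/(πd³), so the von Mises stress is σ' = (16/πd³)·√(4M²+3T²).
√(4M²+3T²) = √(4×(955000)² + 3×(1.110×10^6)²) = 2.710×10^6 N·mm.
d³ = 16×2.710×10^6/(π×55.67) = 247900 mm³.
d = 62.82 mm.

d = 62.8 mm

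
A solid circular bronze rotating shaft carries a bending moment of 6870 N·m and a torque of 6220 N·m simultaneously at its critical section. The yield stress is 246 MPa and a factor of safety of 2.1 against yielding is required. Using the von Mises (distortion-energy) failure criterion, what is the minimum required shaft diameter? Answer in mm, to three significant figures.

d = 91.2 mm

σ_allow = σ_y/n = 246/2.1 = 117.1 MPa.
For a solid shaft σ_b = 32M/(πd³) and τ = 16T/(πd³), so the von Mises stress is σ' = (16/πd³)·√(4M²+3T²).
√(4M²+3T²) = √(4×(6.870×10^6)² + 3×(6.220×10^6)²) = 1.746×10^7 N·mm.
d³ = 16×1.746×10^7/(π×117.1) = 759100 mm³.
d = 91.22 mm.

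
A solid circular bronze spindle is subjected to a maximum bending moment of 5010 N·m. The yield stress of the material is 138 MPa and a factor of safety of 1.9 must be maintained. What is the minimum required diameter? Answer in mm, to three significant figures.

d = 88.9 mm

σ_allow = 138/1.9 = 72.63 MPa.
For a solid circular section σ = 32M/(πd³), so d³ = 32M/(π σ_allow) = 32×5010000/(π×72.63) = 702600 mm³.
d = 88.90 mm.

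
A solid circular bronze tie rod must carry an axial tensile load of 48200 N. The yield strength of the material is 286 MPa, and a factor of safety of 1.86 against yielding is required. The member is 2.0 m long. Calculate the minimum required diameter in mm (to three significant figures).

d = 20.0 mm

Allowable stress σ_allow = 286/1.86 = 153.8 MPa.
Required area A = F/σ_allow = 48200/153.8 = 313.5 mm².
A = πd²/4 → d = √(4A/π) = 19.98 mm.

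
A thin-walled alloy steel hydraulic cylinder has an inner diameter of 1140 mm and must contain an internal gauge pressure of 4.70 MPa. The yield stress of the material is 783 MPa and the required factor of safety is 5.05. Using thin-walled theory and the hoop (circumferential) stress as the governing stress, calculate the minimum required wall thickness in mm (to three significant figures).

σ_allow = 783/5.05 = 155.0 MPa.
Hoop stress σ_h = pD/(2t), so t = pD/(2σ_allow) = 4.70×1140/(2×155.0) = 17.28 mm.

t = 17.3 mm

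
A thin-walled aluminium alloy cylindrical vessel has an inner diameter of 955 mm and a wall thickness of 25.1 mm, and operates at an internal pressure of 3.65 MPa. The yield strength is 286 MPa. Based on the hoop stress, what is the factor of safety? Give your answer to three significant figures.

n = 4.12

σ_h = pD/(2t) = 3.65×955/(2×25.1) = 69.44 MPa.
n = 286/69.44 = 4.119.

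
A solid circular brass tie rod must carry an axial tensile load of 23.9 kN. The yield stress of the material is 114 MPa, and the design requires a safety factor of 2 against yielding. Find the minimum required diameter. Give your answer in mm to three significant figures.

d = 23.1 mm

Allowable stress σ_allow = 114/2 = 57.00 MPa.
Required area A = F/σ_allow = 23900/57.00 = 419.3 mm².
A = πd²/4 → d = √(4A/π) = 23.11 mm.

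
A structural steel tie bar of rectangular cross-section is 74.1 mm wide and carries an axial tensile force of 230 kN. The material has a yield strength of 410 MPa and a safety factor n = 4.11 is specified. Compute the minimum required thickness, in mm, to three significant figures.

σ_allow = 410/4.11 = 99.76 MPa.
Required area A = F/σ_allow = 230000/99.76 = 2306 mm².
t = A/w = 2306/74.1 = 31.11 mm.

t = 31.1 mm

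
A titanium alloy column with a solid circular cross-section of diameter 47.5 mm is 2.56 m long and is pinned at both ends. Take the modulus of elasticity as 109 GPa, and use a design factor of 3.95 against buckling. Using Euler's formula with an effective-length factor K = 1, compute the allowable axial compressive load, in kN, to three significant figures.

I = πd⁴/64 = π×47.5⁴/64 = 249900 mm⁴.
Effective length L_e = KL = 1×2.56 m = 2560 mm.
Euler critical load P_cr = π²EI/L_e² = π²×109000×249900/2560² = 41020 N.
P_allow = P_cr/n = 41020/3.95 = 10380 N.

P_allow = 10.4 kN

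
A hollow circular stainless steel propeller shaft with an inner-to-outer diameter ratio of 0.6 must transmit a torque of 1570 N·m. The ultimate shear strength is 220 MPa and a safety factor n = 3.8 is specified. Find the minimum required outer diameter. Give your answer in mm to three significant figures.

τ_allow = 220/3.8 = 57.89 MPa.
For a hollow shaft τ = 16T/[πd_o³(1−k⁴)] with k = 0.6, so 1−k⁴ = 0.8704.
d_o³ = 16T/[π τ_allow (1−k⁴)] = 16×1570000/(π×57.89×0.8704) = 158700 mm³.
d_o = 54.14 mm.

d_o = 54.1 mm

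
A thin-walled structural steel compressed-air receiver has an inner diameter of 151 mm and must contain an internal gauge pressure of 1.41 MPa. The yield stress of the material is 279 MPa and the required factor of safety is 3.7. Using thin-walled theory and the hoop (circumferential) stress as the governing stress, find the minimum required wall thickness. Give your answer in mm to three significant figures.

t = 1.41 mm

σ_allow = 279/3.7 = 75.41 MPa.
Hoop stress σ_h = pD/(2t), so t = pD/(2σ_allow) = 1.41×151/(2×75.41) = 1.412 mm.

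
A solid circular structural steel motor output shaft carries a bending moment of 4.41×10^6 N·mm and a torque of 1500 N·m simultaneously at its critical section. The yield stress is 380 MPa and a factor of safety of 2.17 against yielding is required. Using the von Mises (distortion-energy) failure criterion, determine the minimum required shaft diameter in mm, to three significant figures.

d = 64.4 mm

σ_allow = σ_y/n = 380/2.17 = 175.1 MPa.
For a solid shaft σ_b = 32M/(πd³) and τ = 16T/(πd³), so the von Mises stress is σ' = (16/πd³)·√(4M²+3T²).
√(4M²+3T²) = √(4×(4.410×10^6)² + 3×(1.500×10^6)²) = 9.195×10^6 N·mm.
d³ = 16×9.195×10^6/(π×175.1) = 267400 mm³.
d = 64.43 mm.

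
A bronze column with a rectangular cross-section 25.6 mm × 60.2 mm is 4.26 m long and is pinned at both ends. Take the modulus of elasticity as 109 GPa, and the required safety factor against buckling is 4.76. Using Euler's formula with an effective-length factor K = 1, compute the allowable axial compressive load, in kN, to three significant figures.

P_allow = 1.05 kN

Buckling occurs about the weak axis: I_min = h·b³/12 = 60.2×25.6³/12 = 84170 mm⁴ (b = 25.6 mm is the smaller dimension).
Effective length L_e = KL = 1×4.26 m = 4260 mm.
Euler critical load P_cr = π²EI/L_e² = π²×109000×84170/4260² = 4989 N.
P_allow = P_cr/n = 4989/4.76 = 1048 N.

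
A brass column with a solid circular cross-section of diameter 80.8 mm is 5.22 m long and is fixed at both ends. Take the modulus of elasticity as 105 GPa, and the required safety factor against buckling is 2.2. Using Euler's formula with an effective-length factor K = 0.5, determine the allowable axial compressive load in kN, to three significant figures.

P_allow = 145 kN

I = πd⁴/64 = π×80.8⁴/64 = 2.092×10^6 mm⁴.
Effective length L_e = KL = 0.5×5.22 m = 2610 mm.
Euler critical load P_cr = π²EI/L_e² = π²×105000×2.092×10^6/2610² = 318300 N.
P_allow = P_cr/n = 318300/2.2 = 144700 N.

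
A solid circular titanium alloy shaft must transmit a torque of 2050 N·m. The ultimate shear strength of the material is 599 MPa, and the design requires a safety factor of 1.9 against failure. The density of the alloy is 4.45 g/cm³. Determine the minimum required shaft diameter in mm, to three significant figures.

Allowable shear stress τ_allow = 599/1.9 = 315.3 MPa.
For a solid shaft τ = 16T/(πd³), so d³ = 16T/(π τ_allow) = 16×2050000/(π×315.3) = 33120 mm³.
d = (33120)^(1/3) = 32.11 mm.

d = 32.1 mm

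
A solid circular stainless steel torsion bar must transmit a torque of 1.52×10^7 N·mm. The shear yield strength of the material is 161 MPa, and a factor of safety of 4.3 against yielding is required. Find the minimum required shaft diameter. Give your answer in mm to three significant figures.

Allowable shear stress τ_allow = 161/4.3 = 37.44 MPa.
For a solid shaft τ = 16T/(πd³), so d³ = 16T/(π τ_allow) = 16×1.5200×10^7/(π×37.44) = 2.068×10^6 mm³.
d = (2.068×10^6)^(1/3) = 127.4 mm.

d = 127 mm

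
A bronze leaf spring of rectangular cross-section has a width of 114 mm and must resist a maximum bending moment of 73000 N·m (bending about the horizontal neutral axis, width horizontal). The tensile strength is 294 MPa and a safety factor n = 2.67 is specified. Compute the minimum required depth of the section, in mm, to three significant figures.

σ_allow = 294/2.67 = 110.1 MPa.
For a rectangular section σ = 6M/(bh²), so h² = 6M/(b σ_allow) = 6×7.3000×10^7/(114×110.1) = 34890 mm².
h = 186.8 mm.

h = 187 mm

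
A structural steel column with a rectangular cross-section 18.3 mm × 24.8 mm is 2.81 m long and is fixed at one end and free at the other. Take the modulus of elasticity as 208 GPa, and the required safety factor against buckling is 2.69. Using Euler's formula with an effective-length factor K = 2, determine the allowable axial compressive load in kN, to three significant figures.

Buckling occurs about the weak axis: I_min = h·b³/12 = 24.8×18.3³/12 = 12670 mm⁴ (b = 18.3 mm is the smaller dimension).
Effective length L_e = KL = 2×2.81 m = 5620 mm.
Euler critical load P_cr = π²EI/L_e² = π²×208000×12670/5620² = 823.2 N.
P_allow = P_cr/n = 823.2/2.69 = 306.0 N.

P_allow = 0.306 kN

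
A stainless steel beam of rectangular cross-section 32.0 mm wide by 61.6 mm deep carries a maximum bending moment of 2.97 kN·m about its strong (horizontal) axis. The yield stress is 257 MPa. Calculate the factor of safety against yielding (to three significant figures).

n = 1.75

Section modulus S = bh²/6 = 32.0×61.6²/6 = 20240 mm³.
σ = M/S = 2970000/20240 = 146.8 MPa.
n = 257/146.8 = 1.751.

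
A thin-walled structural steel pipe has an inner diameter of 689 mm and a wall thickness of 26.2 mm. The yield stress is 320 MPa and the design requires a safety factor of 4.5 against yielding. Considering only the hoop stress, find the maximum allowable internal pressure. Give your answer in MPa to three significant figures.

σ_allow = 320/4.5 = 71.11 MPa.
σ_h = pD/(2t) → p_allow = 2σ_allow t/D = 2×71.11×26.2/689 = 5.408 MPa.

p_allow = 5.41 MPa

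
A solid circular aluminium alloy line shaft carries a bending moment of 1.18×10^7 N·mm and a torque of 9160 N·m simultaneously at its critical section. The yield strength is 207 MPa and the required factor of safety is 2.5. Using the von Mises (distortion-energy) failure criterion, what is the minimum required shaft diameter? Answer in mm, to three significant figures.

d = 120 mm

σ_allow = σ_y/n = 207/2.5 = 82.80 MPa.
For a solid shaft σ_b = 32M/(πd³) and τ = 16T/(πd³), so the von Mises stress is σ' = (16/πd³)·√(4M²+3T²).
√(4M²+3T²) = √(4×(1.180×10^7)² + 3×(9.160×10^6)²) = 2.844×10^7 N·mm.
d³ = 16×2.844×10^7/(π×82.80) = 1.749×10^6 mm³.
d = 120.5 mm.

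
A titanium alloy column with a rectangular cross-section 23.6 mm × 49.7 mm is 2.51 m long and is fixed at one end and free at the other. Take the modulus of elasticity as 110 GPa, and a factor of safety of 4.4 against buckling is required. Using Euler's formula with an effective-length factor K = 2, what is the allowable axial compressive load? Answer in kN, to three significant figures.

Buckling occurs about the weak axis: I_min = h·b³/12 = 49.7×23.6³/12 = 54440 mm⁴ (b = 23.6 mm is the smaller dimension).
Effective length L_e = KL = 2×2.51 m = 5020 mm.
Euler critical load P_cr = π²EI/L_e² = π²×110000×54440/5020² = 2345 N.
P_allow = P_cr/n = 2345/4.4 = 533.0 N.

P_allow = 0.533 kN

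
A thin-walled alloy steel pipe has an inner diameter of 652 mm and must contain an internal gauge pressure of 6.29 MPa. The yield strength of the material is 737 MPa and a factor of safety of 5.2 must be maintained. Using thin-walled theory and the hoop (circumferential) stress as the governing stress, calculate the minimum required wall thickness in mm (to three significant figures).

t = 14.5 mm

σ_allow = 737/5.2 = 141.7 MPa.
Hoop stress σ_h = pD/(2t), so t = pD/(2σ_allow) = 6.29×652/(2×141.7) = 14.47 mm.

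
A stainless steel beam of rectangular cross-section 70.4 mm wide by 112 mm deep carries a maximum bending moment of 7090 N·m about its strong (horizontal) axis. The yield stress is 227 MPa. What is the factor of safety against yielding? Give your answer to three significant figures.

Section modulus S = bh²/6 = 70.4×112²/6 = 147200 mm³.
σ = M/S = 7090000/147200 = 48.17 MPa.
n = 227/48.17 = 4.712.

n = 4.71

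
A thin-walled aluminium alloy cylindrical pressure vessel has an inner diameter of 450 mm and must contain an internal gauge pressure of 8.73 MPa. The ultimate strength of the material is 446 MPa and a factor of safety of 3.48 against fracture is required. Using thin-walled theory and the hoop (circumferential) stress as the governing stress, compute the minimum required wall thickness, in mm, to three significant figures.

t = 15.3 mm

σ_allow = 446/3.48 = 128.2 MPa.
Hoop stress σ_h = pD/(2t), so t = pD/(2σ_allow) = 8.73×450/(2×128.2) = 15.33 mm.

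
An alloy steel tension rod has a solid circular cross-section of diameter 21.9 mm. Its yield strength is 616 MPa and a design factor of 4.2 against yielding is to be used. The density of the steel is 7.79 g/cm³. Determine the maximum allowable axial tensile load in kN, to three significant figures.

σ_allow = 616/4.2 = 146.7 MPa.
A = πd²/4 = π×21.9²/4 = 376.7 mm².
F_allow = σ_allow × A = 146.7×376.7 = 55250 N.

F_allow = 55.2 kN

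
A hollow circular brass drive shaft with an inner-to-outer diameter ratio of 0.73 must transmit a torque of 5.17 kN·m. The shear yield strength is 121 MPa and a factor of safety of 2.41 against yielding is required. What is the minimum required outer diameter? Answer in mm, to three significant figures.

τ_allow = 121/2.41 = 50.21 MPa.
For a hollow shaft τ = 16T/[πd_o³(1−k⁴)] with k = 0.73, so 1−k⁴ = 0.7160.
d_o³ = 16T/[π τ_allow (1−k⁴)] = 16×5170000/(π×50.21×0.7160) = 732400 mm³.
d_o = 90.14 mm.

d_o = 90.1 mm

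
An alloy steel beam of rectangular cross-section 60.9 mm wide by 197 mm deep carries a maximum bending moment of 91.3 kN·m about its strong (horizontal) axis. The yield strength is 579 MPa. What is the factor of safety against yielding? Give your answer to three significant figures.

Section modulus S = bh²/6 = 60.9×197²/6 = 393900 mm³.
σ = M/S = 9.1300×10^7/393900 = 231.8 MPa.
n = 579/231.8 = 2.498.

n = 2.50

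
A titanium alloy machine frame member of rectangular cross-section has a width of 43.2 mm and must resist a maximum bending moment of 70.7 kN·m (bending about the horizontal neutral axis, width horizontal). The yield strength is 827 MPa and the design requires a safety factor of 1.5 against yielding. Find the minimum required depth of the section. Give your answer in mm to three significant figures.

σ_allow = 827/1.5 = 551.3 MPa.
For a rectangular section σ = 6M/(bh²), so h² = 6M/(b σ_allow) = 6×7.0700×10^7/(43.2×551.3) = 17810 mm².
h = 133.5 mm.

h = 133 mm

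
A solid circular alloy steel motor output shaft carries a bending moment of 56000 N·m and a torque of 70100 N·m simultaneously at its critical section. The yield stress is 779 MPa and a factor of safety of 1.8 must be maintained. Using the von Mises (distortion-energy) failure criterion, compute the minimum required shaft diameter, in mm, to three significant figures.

σ_allow = σ_y/n = 779/1.8 = 432.8 MPa.
For a solid shaft σ_b = 32M/(πd³) and τ = 16T/(πd³), so the von Mises stress is σ' = (16/πd³)·√(4M²+3T²).
√(4M²+3T²) = √(4×(5.600×10^7)² + 3×(7.010×10^7)²) = 1.652×10^8 N·mm.
d³ = 16×1.652×10^8/(π×432.8) = 1.944×10^6 mm³.
d = 124.8 mm.

d = 125 mm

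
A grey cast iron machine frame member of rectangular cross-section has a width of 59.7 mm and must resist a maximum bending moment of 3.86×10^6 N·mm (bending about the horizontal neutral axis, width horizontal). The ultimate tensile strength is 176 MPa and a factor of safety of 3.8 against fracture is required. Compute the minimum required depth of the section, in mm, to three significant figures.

h = 91.5 mm

σ_allow = 176/3.8 = 46.32 MPa.
For a rectangular section σ = 6M/(bh²), so h² = 6M/(b σ_allow) = 6×3860000/(59.7×46.32) = 8376 mm².
h = 91.52 mm.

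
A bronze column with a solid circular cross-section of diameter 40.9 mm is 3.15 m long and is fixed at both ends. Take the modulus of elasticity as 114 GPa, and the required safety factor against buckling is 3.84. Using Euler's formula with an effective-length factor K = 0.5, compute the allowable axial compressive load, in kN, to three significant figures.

I = πd⁴/64 = π×40.9⁴/64 = 137400 mm⁴.
Effective length L_e = KL = 0.5×3.15 m = 1575 mm.
Euler critical load P_cr = π²EI/L_e² = π²×114000×137400/1575² = 62300 N.
P_allow = P_cr/n = 62300/3.84 = 16220 N.

P_allow = 16.2 kN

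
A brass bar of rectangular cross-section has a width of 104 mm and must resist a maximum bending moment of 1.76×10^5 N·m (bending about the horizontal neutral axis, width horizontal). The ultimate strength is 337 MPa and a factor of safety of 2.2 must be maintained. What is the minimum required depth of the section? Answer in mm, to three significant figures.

h = 257 mm

σ_allow = 337/2.2 = 153.2 MPa.
For a rectangular section σ = 6M/(bh²), so h² = 6M/(b σ_allow) = 6×1.7600×10^8/(104×153.2) = 66290 mm².
h = 257.5 mm.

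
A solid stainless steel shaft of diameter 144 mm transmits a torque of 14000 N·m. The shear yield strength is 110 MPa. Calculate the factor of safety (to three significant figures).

n = 4.61

τ = 16T/(πd³) = 16×1.4000×10^7/(π×144³) = 23.88 MPa.
n = τ_limit/τ = 110/23.88 = 4.607.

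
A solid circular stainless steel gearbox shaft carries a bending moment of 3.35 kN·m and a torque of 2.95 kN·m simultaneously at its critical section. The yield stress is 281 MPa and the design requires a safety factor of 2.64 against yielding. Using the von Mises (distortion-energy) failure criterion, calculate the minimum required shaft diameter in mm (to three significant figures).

d = 73.9 mm

σ_allow = σ_y/n = 281/2.64 = 106.4 MPa.
For a solid shaft σ_b = 32M/(πd³) and τ = 16T/(πd³), so the von Mises stress is σ' = (16/πd³)·√(4M²+3T²).
√(4M²+3T²) = √(4×(3.350×10^6)² + 3×(2.950×10^6)²) = 8.426×10^6 N·mm.
d³ = 16×8.426×10^6/(π×106.4) = 403200 mm³.
d = 73.87 mm.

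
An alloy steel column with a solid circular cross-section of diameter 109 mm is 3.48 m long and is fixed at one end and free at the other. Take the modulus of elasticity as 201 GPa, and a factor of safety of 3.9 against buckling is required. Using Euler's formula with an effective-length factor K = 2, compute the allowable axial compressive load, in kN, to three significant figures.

P_allow = 72.8 kN

I = πd⁴/64 = π×109⁴/64 = 6.929×10^6 mm⁴.
Effective length L_e = KL = 2×3.48 m = 6960 mm.
Euler critical load P_cr = π²EI/L_e² = π²×201000×6.929×10^6/6960² = 283800 N.
P_allow = P_cr/n = 283800/3.9 = 72760 N.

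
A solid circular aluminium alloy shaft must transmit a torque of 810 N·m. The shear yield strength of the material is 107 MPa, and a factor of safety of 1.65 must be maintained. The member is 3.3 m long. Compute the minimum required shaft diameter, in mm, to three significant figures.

Allowable shear stress τ_allow = 107/1.65 = 64.85 MPa.
For a solid shaft τ = 16T/(πd³), so d³ = 16T/(π τ_allow) = 16×810000/(π×64.85) = 63610 mm³.
d = (63610)^(1/3) = 39.92 mm.

d = 39.9 mm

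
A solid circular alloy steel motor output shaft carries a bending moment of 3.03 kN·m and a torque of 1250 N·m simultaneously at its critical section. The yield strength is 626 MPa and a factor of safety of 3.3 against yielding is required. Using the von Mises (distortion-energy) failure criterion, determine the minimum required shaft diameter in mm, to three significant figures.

σ_allow = σ_y/n = 626/3.3 = 189.7 MPa.
For a solid shaft σ_b = 32M/(πd³) and τ = 16T/(πd³), so the von Mises stress is σ' = (16/πd³)·√(4M²+3T²).
√(4M²+3T²) = √(4×(3.030×10^6)² + 3×(1.250×10^6)²) = 6.435×10^6 N·mm.
d³ = 16×6.435×10^6/(π×189.7) = 172800 mm³.
d = 55.70 mm.

d = 55.7 mm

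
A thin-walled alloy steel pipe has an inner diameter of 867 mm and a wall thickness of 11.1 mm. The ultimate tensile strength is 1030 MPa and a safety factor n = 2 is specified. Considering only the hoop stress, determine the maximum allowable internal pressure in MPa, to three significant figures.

p_allow = 13.2 MPa

σ_allow = 1030/2 = 515.0 MPa.
σ_h = pD/(2t) → p_allow = 2σ_allow t/D = 2×515.0×11.1/867 = 13.19 MPa.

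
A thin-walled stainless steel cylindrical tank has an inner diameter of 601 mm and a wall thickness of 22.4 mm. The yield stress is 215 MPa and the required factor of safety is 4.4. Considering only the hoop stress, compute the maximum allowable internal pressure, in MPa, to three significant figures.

p_allow = 3.64 MPa

σ_allow = 215/4.4 = 48.86 MPa.
σ_h = pD/(2t) → p_allow = 2σ_allow t/D = 2×48.86×22.4/601 = 3.642 MPa.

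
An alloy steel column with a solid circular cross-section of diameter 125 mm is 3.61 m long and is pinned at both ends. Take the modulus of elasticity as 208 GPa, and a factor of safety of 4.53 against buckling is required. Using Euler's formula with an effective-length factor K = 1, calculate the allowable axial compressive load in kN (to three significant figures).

I = πd⁴/64 = π×125⁴/64 = 1.198×10^7 mm⁴.
Effective length L_e = KL = 1×3.61 m = 3610 mm.
Euler critical load P_cr = π²EI/L_e² = π²×208000×1.198×10^7/3610² = 1.888×10^6 N.
P_allow = P_cr/n = 1.888×10^6/4.53 = 416700 N.

P_allow = 417 kN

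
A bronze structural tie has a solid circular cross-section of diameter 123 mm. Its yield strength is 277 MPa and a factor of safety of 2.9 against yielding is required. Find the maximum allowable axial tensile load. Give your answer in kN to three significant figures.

F_allow = 1130 kN

σ_allow = 277/2.9 = 95.52 MPa.
A = πd²/4 = π×123²/4 = 11880 mm².
F_allow = σ_allow × A = 95.52×11880 = 1.135×10^6 N.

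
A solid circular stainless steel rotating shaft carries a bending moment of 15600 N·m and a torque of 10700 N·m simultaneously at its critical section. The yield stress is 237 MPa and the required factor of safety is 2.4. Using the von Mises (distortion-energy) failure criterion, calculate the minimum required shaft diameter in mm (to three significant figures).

d = 123 mm

σ_allow = σ_y/n = 237/2.4 = 98.75 MPa.
For a solid shaft σ_b = 32M/(πd³) and τ = 16T/(πd³), so the von Mises stress is σ' = (16/πd³)·√(4M²+3T²).
√(4M²+3T²) = √(4×(1.560×10^7)² + 3×(1.070×10^7)²) = 3.629×10^7 N·mm.
d³ = 16×3.629×10^7/(π×98.75) = 1.872×10^6 mm³.
d = 123.2 mm.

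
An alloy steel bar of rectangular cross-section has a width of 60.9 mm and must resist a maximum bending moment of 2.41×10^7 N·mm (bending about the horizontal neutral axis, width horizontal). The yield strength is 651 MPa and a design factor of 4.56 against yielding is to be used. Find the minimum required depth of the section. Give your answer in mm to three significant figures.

h = 129 mm

σ_allow = 651/4.56 = 142.8 MPa.
For a rectangular section σ = 6M/(bh²), so h² = 6M/(b σ_allow) = 6×2.4100×10^7/(60.9×142.8) = 16630 mm².
h = 129.0 mm.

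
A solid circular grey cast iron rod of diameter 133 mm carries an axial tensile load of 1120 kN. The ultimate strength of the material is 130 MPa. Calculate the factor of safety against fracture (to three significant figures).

n = 1.61

A = πd²/4 = 13890 mm².
σ = F/A = 1120000/13890 = 80.62 MPa.
n = 130/80.62 = 1.613.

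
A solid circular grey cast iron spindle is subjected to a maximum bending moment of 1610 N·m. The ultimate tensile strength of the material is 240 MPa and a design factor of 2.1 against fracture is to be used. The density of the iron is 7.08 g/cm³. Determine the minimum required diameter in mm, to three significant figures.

d = 52.4 mm

σ_allow = 240/2.1 = 114.3 MPa.
For a solid circular section σ = 32M/(πd³), so d³ = 32M/(π σ_allow) = 32×1610000/(π×114.3) = 143500 mm³.
d = 52.35 mm.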